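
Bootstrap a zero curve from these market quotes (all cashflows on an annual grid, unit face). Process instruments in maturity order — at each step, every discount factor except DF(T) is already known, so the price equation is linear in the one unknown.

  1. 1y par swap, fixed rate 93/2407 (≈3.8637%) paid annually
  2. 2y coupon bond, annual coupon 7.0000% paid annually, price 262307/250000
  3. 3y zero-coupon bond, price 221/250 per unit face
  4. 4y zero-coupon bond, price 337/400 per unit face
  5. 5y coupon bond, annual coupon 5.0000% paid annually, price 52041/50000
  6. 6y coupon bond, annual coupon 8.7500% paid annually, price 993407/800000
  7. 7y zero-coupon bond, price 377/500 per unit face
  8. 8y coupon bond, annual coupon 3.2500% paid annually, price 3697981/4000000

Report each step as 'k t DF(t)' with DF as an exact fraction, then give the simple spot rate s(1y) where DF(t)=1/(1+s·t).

step 1 [1y] swap r/1=93/2407: DF=(1 − 93/2407·(0))/(1+93/2407) = 2407/2500 ≈ 0.962800
step 2 [2y] bond c/1=7/100: DF=(262307/250000 − 7/100·(0.962800))/(1+7/100) = 1147/1250 ≈ 0.917600
step 3 [3y] zero: DF = P = 221/250 ≈ 0.884000
step 4 [4y] zero: DF = P = 337/400 ≈ 0.842500
step 5 [5y] bond c/1=1/20: DF=(52041/50000 − 1/20·(0.962800+0.917600+0.884000+0.842500))/(1+1/20) = 1639/2000 ≈ 0.819500
step 6 [6y] bond c/1=7/80: DF=(993407/800000 − 7/80·(0.962800+0.917600+0.884000+0.842500+0.819500))/(1+7/80) = 7857/10000 ≈ 0.785700
step 7 [7y] zero: DF = P = 377/500 ≈ 0.754000
step 8 [8y] bond c/1=13/400: DF=(3697981/4000000 − 13/400·(0.962800+0.917600+0.884000+0.842500+0.819500+0.785700+0.754000))/(1+13/400) = 1769/2500 ≈ 0.707600

1 1 2407/2500
2 2 1147/1250
3 3 221/250
4 4 337/400
5 5 1639/2000
6 6 7857/10000
7 7 377/500
8 8 1769/2500
s(1y) = (1/(2407/2500) − 1)/(1) = 93/2407 ≈ 3.8637%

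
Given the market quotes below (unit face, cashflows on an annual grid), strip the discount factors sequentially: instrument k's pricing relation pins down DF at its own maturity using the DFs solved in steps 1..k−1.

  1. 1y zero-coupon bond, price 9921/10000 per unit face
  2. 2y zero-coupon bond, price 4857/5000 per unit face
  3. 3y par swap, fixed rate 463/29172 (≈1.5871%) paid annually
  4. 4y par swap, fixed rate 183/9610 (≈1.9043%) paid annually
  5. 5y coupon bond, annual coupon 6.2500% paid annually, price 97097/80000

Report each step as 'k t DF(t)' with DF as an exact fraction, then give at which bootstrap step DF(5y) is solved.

step 1 [1y] zero: DF = P = 9921/10000 ≈ 0.992100
step 2 [2y] zero: DF = P = 4857/5000 ≈ 0.971400
step 3 [3y] swap r/1=463/29172: DF=(1 − 463/29172·(0.992100+0.971400))/(1+463/29172) = 9537/10000 ≈ 0.953700
step 4 [4y] swap r/1=183/9610: DF=(1 − 183/9610·(0.992100+0.971400+0.953700))/(1+183/9610) = 2317/2500 ≈ 0.926800
step 5 [5y] bond c/1=1/16: DF=(97097/80000 − 1/16·(0.992100+0.971400+0.953700+0.926800))/(1+1/16) = 4581/5000 ≈ 0.916200

1 1 9921/10000
2 2 4857/5000
3 3 9537/10000
4 4 2317/2500
5 5 4581/5000
DF(5y) is solved at step 5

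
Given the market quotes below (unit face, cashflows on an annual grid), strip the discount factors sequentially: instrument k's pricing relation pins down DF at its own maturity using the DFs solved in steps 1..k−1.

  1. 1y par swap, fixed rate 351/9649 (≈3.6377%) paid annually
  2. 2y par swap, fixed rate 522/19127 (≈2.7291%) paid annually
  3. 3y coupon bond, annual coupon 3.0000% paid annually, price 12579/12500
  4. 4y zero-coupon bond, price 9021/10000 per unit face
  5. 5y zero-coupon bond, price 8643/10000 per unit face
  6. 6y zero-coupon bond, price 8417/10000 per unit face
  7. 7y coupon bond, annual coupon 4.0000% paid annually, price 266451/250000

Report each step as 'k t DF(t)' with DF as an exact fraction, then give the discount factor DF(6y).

1 1 9649/10000
2 2 4739/5000
3 3 9213/10000
4 4 9021/10000
5 5 8643/10000
6 6 8417/10000
7 7 1631/2000
DF(6y) = 8417/10000 ≈ 0.841700

step 1 [1y] swap r/1=351/9649: DF=(1 − 351/9649·(0))/(1+351/9649) = 9649/10000 ≈ 0.964900
step 2 [2y] swap r/1=522/19127: DF=(1 − 522/19127·(0.964900))/(1+522/19127) = 4739/5000 ≈ 0.947800
step 3 [3y] bond c/1=3/100: DF=(12579/12500 − 3/100·(0.964900+0.947800))/(1+3/100) = 9213/10000 ≈ 0.921300
step 4 [4y] zero: DF = P = 9021/10000 ≈ 0.902100
step 5 [5y] zero: DF = P = 8643/10000 ≈ 0.864300
step 6 [6y] zero: DF = P = 8417/10000 ≈ 0.841700
step 7 [7y] bond c/1=1/25: DF=(266451/250000 − 1/25·(0.964900+0.947800+0.921300+0.902100+0.864300+0.841700))/(1+1/25) = 1631/2000 ≈ 0.815500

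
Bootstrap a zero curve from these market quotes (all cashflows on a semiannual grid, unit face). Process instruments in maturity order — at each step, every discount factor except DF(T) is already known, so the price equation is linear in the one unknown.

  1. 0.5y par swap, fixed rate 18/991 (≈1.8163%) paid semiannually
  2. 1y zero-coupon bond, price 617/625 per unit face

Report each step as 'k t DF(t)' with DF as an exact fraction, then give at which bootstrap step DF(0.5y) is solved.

1 1/2 991/1000
2 1 617/625
DF(0.5y) is solved at step 1

step 1 [0.5y] swap r/2=9/991: DF=(1 − 9/991·(0))/(1+9/991) = 991/1000 ≈ 0.991000
step 2 [1y] zero: DF = P = 617/625 ≈ 0.987200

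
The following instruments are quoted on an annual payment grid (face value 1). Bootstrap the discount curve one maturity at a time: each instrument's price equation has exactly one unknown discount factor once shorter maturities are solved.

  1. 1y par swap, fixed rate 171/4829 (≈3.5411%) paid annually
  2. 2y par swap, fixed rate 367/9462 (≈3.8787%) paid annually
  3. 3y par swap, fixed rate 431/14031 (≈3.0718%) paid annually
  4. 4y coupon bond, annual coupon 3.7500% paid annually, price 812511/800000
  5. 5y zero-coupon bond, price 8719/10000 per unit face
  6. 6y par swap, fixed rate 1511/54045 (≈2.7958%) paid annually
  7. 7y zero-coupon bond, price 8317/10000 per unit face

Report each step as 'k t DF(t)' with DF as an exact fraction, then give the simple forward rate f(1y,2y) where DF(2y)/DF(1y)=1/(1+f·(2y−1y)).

1 1 4829/5000
2 2 4633/5000
3 3 4569/5000
4 4 351/400
5 5 8719/10000
6 6 8489/10000
7 7 8317/10000
f(1y,2y) = ((4829/5000)/(4633/5000) − 1)/(1) = 196/4633 ≈ 4.2305%

step 1 [1y] swap r/1=171/4829: DF=(1 − 171/4829·(0))/(1+171/4829) = 4829/5000 ≈ 0.965800
step 2 [2y] swap r/1=367/9462: DF=(1 − 367/9462·(0.965800))/(1+367/9462) = 4633/5000 ≈ 0.926600
step 3 [3y] swap r/1=431/14031: DF=(1 − 431/14031·(0.965800+0.926600))/(1+431/14031) = 4569/5000 ≈ 0.913800
step 4 [4y] bond c/1=3/80: DF=(812511/800000 − 3/80·(0.965800+0.926600+0.913800))/(1+3/80) = 351/400 ≈ 0.877500
step 5 [5y] zero: DF = P = 8719/10000 ≈ 0.871900
step 6 [6y] swap r/1=1511/54045: DF=(1 − 1511/54045·(0.965800+0.926600+0.913800+0.877500+0.871900))/(1+1511/54045) = 8489/10000 ≈ 0.848900
step 7 [7y] zero: DF = P = 8317/10000 ≈ 0.831700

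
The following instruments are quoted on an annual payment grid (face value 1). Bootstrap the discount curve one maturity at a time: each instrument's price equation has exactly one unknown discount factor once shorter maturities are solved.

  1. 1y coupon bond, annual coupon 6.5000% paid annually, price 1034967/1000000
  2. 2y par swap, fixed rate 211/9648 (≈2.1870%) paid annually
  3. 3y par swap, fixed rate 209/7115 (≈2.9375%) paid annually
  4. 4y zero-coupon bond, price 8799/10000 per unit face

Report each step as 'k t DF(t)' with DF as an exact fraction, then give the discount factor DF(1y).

step 1 [1y] bond c/1=13/200: DF=(1034967/1000000 − 13/200·(0))/(1+13/200) = 4859/5000 ≈ 0.971800
step 2 [2y] swap r/1=211/9648: DF=(1 − 211/9648·(0.971800))/(1+211/9648) = 4789/5000 ≈ 0.957800
step 3 [3y] swap r/1=209/7115: DF=(1 − 209/7115·(0.971800+0.957800))/(1+209/7115) = 2291/2500 ≈ 0.916400
step 4 [4y] zero: DF = P = 8799/10000 ≈ 0.879900

1 1 4859/5000
2 2 4789/5000
3 3 2291/2500
4 4 8799/10000
DF(1y) = 4859/5000 ≈ 0.971800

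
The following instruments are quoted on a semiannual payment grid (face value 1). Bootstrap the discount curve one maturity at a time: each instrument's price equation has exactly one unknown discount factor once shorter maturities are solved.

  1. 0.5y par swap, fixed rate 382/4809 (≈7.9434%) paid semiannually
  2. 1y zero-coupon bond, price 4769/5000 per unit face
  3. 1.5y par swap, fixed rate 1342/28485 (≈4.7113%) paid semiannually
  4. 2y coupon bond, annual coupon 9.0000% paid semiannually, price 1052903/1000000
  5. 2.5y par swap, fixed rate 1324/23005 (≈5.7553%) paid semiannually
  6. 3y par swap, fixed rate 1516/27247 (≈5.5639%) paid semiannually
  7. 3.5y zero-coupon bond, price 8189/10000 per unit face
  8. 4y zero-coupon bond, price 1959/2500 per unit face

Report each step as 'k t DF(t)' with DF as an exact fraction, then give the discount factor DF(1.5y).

step 1 [0.5y] swap r/2=191/4809: DF=(1 − 191/4809·(0))/(1+191/4809) = 4809/5000 ≈ 0.961800
step 2 [1y] zero: DF = P = 4769/5000 ≈ 0.953800
step 3 [1.5y] swap r/2=671/28485: DF=(1 − 671/28485·(0.961800+0.953800))/(1+671/28485) = 9329/10000 ≈ 0.932900
step 4 [2y] bond c/2=9/200: DF=(1052903/1000000 − 9/200·(0.961800+0.953800+0.932900))/(1+9/200) = 8849/10000 ≈ 0.884900
step 5 [2.5y] swap r/2=662/23005: DF=(1 − 662/23005·(0.961800+0.953800+0.932900+0.884900))/(1+662/23005) = 2169/2500 ≈ 0.867600
step 6 [3y] swap r/2=758/27247: DF=(1 − 758/27247·(0.961800+0.953800+0.932900+0.884900+0.867600))/(1+758/27247) = 2121/2500 ≈ 0.848400
step 7 [3.5y] zero: DF = P = 8189/10000 ≈ 0.818900
step 8 [4y] zero: DF = P = 1959/2500 ≈ 0.783600

1 1/2 4809/5000
2 1 4769/5000
3 3/2 9329/10000
4 2 8849/10000
5 5/2 2169/2500
6 3 2121/2500
7 7/2 8189/10000
8 4 1959/2500
DF(1.5y) = 9329/10000 ≈ 0.932900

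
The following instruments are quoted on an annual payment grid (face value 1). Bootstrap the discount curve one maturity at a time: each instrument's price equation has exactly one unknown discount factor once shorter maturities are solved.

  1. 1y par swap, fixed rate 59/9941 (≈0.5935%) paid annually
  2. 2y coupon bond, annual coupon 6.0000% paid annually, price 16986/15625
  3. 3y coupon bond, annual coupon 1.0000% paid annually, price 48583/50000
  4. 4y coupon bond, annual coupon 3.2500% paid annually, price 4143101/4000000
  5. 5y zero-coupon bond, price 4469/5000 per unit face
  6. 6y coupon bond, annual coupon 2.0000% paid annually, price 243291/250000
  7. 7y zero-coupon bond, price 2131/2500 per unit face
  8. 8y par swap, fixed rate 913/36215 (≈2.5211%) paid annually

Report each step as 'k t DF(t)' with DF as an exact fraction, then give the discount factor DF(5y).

1 1 9941/10000
2 2 9693/10000
3 3 4713/5000
4 4 9117/10000
5 5 4469/5000
6 6 8617/10000
7 7 2131/2500
8 8 4087/5000
DF(5y) = 4469/5000 ≈ 0.893800

step 1 [1y] swap r/1=59/9941: DF=(1 − 59/9941·(0))/(1+59/9941) = 9941/10000 ≈ 0.994100
step 2 [2y] bond c/1=3/50: DF=(16986/15625 − 3/50·(0.994100))/(1+3/50) = 9693/10000 ≈ 0.969300
step 3 [3y] bond c/1=1/100: DF=(48583/50000 − 1/100·(0.994100+0.969300))/(1+1/100) = 4713/5000 ≈ 0.942600
step 4 [4y] bond c/1=13/400: DF=(4143101/4000000 − 13/400·(0.994100+0.969300+0.942600))/(1+13/400) = 9117/10000 ≈ 0.911700
step 5 [5y] zero: DF = P = 4469/5000 ≈ 0.893800
step 6 [6y] bond c/1=1/50: DF=(243291/250000 − 1/50·(0.994100+0.969300+0.942600+0.911700+0.893800))/(1+1/50) = 8617/10000 ≈ 0.861700
step 7 [7y] zero: DF = P = 2131/2500 ≈ 0.852400
step 8 [8y] swap r/1=913/36215: DF=(1 − 913/36215·(0.994100+0.969300+0.942600+0.911700+0.893800+0.861700+0.852400))/(1+913/36215) = 4087/5000 ≈ 0.817400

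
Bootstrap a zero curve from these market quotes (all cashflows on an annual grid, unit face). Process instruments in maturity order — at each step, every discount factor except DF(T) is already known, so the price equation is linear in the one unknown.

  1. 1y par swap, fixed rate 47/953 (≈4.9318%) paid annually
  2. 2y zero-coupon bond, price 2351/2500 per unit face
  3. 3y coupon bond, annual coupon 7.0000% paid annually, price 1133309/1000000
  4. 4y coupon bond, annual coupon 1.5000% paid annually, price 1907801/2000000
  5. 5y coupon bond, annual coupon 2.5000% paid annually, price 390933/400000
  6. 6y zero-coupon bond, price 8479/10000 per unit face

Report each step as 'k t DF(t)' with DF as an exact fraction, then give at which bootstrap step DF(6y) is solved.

step 1 [1y] swap r/1=47/953: DF=(1 − 47/953·(0))/(1+47/953) = 953/1000 ≈ 0.953000
step 2 [2y] zero: DF = P = 2351/2500 ≈ 0.940400
step 3 [3y] bond c/1=7/100: DF=(1133309/1000000 − 7/100·(0.953000+0.940400))/(1+7/100) = 9353/10000 ≈ 0.935300
step 4 [4y] bond c/1=3/200: DF=(1907801/2000000 − 3/200·(0.953000+0.940400+0.935300))/(1+3/200) = 449/500 ≈ 0.898000
step 5 [5y] bond c/1=1/40: DF=(390933/400000 − 1/40·(0.953000+0.940400+0.935300+0.898000))/(1+1/40) = 4313/5000 ≈ 0.862600
step 6 [6y] zero: DF = P = 8479/10000 ≈ 0.847900

1 1 953/1000
2 2 2351/2500
3 3 9353/10000
4 4 449/500
5 5 4313/5000
6 6 8479/10000
DF(6y) is solved at step 6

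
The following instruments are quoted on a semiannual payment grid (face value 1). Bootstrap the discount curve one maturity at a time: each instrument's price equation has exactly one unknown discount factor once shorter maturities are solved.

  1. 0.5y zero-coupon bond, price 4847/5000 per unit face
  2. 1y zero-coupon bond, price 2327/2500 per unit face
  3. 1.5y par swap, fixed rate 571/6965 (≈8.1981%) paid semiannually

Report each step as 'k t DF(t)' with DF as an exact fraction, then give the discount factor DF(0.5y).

1 1/2 4847/5000
2 1 2327/2500
3 3/2 4429/5000
DF(0.5y) = 4847/5000 ≈ 0.969400

step 1 [0.5y] zero: DF = P = 4847/5000 ≈ 0.969400
step 2 [1y] zero: DF = P = 2327/2500 ≈ 0.930800
step 3 [1.5y] swap r/2=571/13930: DF=(1 − 571/13930·(0.969400+0.930800))/(1+571/13930) = 4429/5000 ≈ 0.885800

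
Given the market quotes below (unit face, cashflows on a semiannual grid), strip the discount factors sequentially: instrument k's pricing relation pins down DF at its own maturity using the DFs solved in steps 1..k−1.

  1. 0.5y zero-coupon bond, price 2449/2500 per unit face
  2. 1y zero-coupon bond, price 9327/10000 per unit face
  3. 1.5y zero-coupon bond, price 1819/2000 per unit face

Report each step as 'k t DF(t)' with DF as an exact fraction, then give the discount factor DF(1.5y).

step 1 [0.5y] zero: DF = P = 2449/2500 ≈ 0.979600
step 2 [1y] zero: DF = P = 9327/10000 ≈ 0.932700
step 3 [1.5y] zero: DF = P = 1819/2000 ≈ 0.909500

1 1/2 2449/2500
2 1 9327/10000
3 3/2 1819/2000
DF(1.5y) = 1819/2000 ≈ 0.909500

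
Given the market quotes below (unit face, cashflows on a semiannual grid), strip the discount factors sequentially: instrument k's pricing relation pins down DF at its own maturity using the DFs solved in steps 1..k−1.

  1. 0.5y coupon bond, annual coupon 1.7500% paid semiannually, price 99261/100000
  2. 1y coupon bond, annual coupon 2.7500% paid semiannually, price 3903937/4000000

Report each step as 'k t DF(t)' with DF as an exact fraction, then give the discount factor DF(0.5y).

step 1 [0.5y] bond c/2=7/800: DF=(99261/100000 − 7/800·(0))/(1+7/800) = 123/125 ≈ 0.984000
step 2 [1y] bond c/2=11/800: DF=(3903937/4000000 − 11/800·(0.984000))/(1+11/800) = 4747/5000 ≈ 0.949400

1 1/2 123/125
2 1 4747/5000
DF(0.5y) = 123/125 ≈ 0.984000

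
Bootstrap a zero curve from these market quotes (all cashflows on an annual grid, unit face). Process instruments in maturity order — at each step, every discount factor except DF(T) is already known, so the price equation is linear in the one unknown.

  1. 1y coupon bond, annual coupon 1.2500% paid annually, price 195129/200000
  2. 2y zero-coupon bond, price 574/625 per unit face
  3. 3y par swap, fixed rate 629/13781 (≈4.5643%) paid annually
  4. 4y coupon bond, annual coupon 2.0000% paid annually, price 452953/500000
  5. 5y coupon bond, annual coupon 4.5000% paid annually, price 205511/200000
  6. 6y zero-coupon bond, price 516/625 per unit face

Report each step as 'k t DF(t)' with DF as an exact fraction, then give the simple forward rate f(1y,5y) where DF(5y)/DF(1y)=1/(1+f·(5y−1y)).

step 1 [1y] bond c/1=1/80: DF=(195129/200000 − 1/80·(0))/(1+1/80) = 2409/2500 ≈ 0.963600
step 2 [2y] zero: DF = P = 574/625 ≈ 0.918400
step 3 [3y] swap r/1=629/13781: DF=(1 − 629/13781·(0.963600+0.918400))/(1+629/13781) = 4371/5000 ≈ 0.874200
step 4 [4y] bond c/1=1/50: DF=(452953/500000 − 1/50·(0.963600+0.918400+0.874200))/(1+1/50) = 8341/10000 ≈ 0.834100
step 5 [5y] bond c/1=9/200: DF=(205511/200000 − 9/200·(0.963600+0.918400+0.874200+0.834100))/(1+9/200) = 8287/10000 ≈ 0.828700
step 6 [6y] zero: DF = P = 516/625 ≈ 0.825600

1 1 2409/2500
2 2 574/625
3 3 4371/5000
4 4 8341/10000
5 5 8287/10000
6 6 516/625
f(1y,5y) = ((2409/2500)/(8287/10000) − 1)/(4) = 1349/33148 ≈ 4.0696%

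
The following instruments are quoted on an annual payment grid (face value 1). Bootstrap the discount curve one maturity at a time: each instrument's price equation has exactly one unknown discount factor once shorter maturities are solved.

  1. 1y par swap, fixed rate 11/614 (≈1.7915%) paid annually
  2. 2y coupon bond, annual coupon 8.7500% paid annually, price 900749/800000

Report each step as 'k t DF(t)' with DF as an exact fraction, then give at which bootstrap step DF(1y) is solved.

1 1 614/625
2 2 9563/10000
DF(1y) is solved at step 1

step 1 [1y] swap r/1=11/614: DF=(1 − 11/614·(0))/(1+11/614) = 614/625 ≈ 0.982400
step 2 [2y] bond c/1=7/80: DF=(900749/800000 − 7/80·(0.982400))/(1+7/80) = 9563/10000 ≈ 0.956300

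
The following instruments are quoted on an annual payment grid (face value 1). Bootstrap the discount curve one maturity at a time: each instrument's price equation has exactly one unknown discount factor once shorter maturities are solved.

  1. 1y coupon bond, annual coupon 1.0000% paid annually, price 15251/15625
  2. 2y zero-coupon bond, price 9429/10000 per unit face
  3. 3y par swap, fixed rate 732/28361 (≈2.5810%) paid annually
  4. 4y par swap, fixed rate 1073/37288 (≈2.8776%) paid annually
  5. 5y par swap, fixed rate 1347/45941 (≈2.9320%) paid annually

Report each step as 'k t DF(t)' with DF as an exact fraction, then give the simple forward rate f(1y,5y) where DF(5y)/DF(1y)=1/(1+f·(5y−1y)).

step 1 [1y] bond c/1=1/100: DF=(15251/15625 − 1/100·(0))/(1+1/100) = 604/625 ≈ 0.966400
step 2 [2y] zero: DF = P = 9429/10000 ≈ 0.942900
step 3 [3y] swap r/1=732/28361: DF=(1 − 732/28361·(0.966400+0.942900))/(1+732/28361) = 2317/2500 ≈ 0.926800
step 4 [4y] swap r/1=1073/37288: DF=(1 − 1073/37288·(0.966400+0.942900+0.926800))/(1+1073/37288) = 8927/10000 ≈ 0.892700
step 5 [5y] swap r/1=1347/45941: DF=(1 − 1347/45941·(0.966400+0.942900+0.926800+0.892700))/(1+1347/45941) = 8653/10000 ≈ 0.865300

1 1 604/625
2 2 9429/10000
3 3 2317/2500
4 4 8927/10000
5 5 8653/10000
f(1y,5y) = ((604/625)/(8653/10000) − 1)/(4) = 1011/34612 ≈ 2.9210%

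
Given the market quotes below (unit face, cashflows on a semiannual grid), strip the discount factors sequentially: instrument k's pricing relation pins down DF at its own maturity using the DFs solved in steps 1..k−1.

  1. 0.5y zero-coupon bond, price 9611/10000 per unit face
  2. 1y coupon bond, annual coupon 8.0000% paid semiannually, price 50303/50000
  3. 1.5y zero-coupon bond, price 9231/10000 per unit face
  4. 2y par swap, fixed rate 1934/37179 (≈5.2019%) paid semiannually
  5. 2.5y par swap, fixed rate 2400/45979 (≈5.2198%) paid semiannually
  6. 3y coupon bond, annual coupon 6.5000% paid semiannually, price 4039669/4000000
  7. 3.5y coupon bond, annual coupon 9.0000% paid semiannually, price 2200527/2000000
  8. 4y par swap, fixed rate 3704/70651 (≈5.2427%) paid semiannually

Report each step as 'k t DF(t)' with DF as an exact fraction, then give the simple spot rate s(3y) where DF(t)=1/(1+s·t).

1 1/2 9611/10000
2 1 1163/1250
3 3/2 9231/10000
4 2 9033/10000
5 5/2 22/25
6 3 4167/5000
7 7/2 819/1000
8 4 2037/2500
s(3y) = (1/(4167/5000) − 1)/(3) = 833/12501 ≈ 6.6635%

step 1 [0.5y] zero: DF = P = 9611/10000 ≈ 0.961100
step 2 [1y] bond c/2=1/25: DF=(50303/50000 − 1/25·(0.961100))/(1+1/25) = 1163/1250 ≈ 0.930400
step 3 [1.5y] zero: DF = P = 9231/10000 ≈ 0.923100
step 4 [2y] swap r/2=967/37179: DF=(1 − 967/37179·(0.961100+0.930400+0.923100))/(1+967/37179) = 9033/10000 ≈ 0.903300
step 5 [2.5y] swap r/2=1200/45979: DF=(1 − 1200/45979·(0.961100+0.930400+0.923100+0.903300))/(1+1200/45979) = 22/25 ≈ 0.880000
step 6 [3y] bond c/2=13/400: DF=(4039669/4000000 − 13/400·(0.961100+0.930400+0.923100+0.903300+0.880000))/(1+13/400) = 4167/5000 ≈ 0.833400
step 7 [3.5y] bond c/2=9/200: DF=(2200527/2000000 − 9/200·(0.961100+0.930400+0.923100+0.903300+0.880000+0.833400))/(1+9/200) = 819/1000 ≈ 0.819000
step 8 [4y] swap r/2=1852/70651: DF=(1 − 1852/70651·(0.961100+0.930400+0.923100+0.903300+0.880000+0.833400+0.819000))/(1+1852/70651) = 2037/2500 ≈ 0.814800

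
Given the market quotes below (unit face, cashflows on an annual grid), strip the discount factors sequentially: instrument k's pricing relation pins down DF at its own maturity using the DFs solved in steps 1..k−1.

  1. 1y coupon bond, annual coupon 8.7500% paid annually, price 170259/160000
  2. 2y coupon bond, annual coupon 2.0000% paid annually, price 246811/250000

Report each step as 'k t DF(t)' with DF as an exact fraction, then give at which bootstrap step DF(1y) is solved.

step 1 [1y] bond c/1=7/80: DF=(170259/160000 − 7/80·(0))/(1+7/80) = 1957/2000 ≈ 0.978500
step 2 [2y] bond c/1=1/50: DF=(246811/250000 − 1/50·(0.978500))/(1+1/50) = 9487/10000 ≈ 0.948700

1 1 1957/2000
2 2 9487/10000
DF(1y) is solved at step 1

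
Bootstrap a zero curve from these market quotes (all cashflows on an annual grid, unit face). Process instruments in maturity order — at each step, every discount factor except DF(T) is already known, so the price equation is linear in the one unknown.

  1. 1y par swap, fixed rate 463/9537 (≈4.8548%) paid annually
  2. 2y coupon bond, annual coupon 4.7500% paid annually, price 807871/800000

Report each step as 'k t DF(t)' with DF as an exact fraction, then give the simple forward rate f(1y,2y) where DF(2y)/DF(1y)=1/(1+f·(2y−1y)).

step 1 [1y] swap r/1=463/9537: DF=(1 − 463/9537·(0))/(1+463/9537) = 9537/10000 ≈ 0.953700
step 2 [2y] bond c/1=19/400: DF=(807871/800000 − 19/400·(0.953700))/(1+19/400) = 1151/1250 ≈ 0.920800

1 1 9537/10000
2 2 1151/1250
f(1y,2y) = ((9537/10000)/(1151/1250) − 1)/(1) = 329/9208 ≈ 3.5730%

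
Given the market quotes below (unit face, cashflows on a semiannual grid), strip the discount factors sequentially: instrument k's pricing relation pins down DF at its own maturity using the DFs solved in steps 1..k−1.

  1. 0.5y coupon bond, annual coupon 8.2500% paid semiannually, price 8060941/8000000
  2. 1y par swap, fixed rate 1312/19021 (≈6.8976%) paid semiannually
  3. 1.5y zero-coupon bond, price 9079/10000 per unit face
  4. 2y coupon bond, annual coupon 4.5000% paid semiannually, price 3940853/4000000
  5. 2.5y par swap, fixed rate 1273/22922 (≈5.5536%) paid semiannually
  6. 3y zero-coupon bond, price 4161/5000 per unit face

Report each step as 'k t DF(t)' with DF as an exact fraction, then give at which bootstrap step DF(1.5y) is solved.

1 1/2 9677/10000
2 1 584/625
3 3/2 9079/10000
4 2 9017/10000
5 5/2 8727/10000
6 3 4161/5000
DF(1.5y) is solved at step 3

step 1 [0.5y] bond c/2=33/800: DF=(8060941/8000000 − 33/800·(0))/(1+33/800) = 9677/10000 ≈ 0.967700
step 2 [1y] swap r/2=656/19021: DF=(1 − 656/19021·(0.967700))/(1+656/19021) = 584/625 ≈ 0.934400
step 3 [1.5y] zero: DF = P = 9079/10000 ≈ 0.907900
step 4 [2y] bond c/2=9/400: DF=(3940853/4000000 − 9/400·(0.967700+0.934400+0.907900))/(1+9/400) = 9017/10000 ≈ 0.901700
step 5 [2.5y] swap r/2=1273/45844: DF=(1 − 1273/45844·(0.967700+0.934400+0.907900+0.901700))/(1+1273/45844) = 8727/10000 ≈ 0.872700
step 6 [3y] zero: DF = P = 4161/5000 ≈ 0.832200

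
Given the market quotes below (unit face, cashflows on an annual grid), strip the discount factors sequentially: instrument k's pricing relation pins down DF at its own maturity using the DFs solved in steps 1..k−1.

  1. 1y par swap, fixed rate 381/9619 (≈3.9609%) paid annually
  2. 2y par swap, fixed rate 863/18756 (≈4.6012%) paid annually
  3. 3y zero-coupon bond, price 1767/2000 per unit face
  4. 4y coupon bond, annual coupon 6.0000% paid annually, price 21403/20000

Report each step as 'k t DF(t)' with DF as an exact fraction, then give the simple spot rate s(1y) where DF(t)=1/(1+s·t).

1 1 9619/10000
2 2 9137/10000
3 3 1767/2000
4 4 4267/5000
s(1y) = (1/(9619/10000) − 1)/(1) = 381/9619 ≈ 3.9609%

step 1 [1y] swap r/1=381/9619: DF=(1 − 381/9619·(0))/(1+381/9619) = 9619/10000 ≈ 0.961900
step 2 [2y] swap r/1=863/18756: DF=(1 − 863/18756·(0.961900))/(1+863/18756) = 9137/10000 ≈ 0.913700
step 3 [3y] zero: DF = P = 1767/2000 ≈ 0.883500
step 4 [4y] bond c/1=3/50: DF=(21403/20000 − 3/50·(0.961900+0.913700+0.883500))/(1+3/50) = 4267/5000 ≈ 0.853400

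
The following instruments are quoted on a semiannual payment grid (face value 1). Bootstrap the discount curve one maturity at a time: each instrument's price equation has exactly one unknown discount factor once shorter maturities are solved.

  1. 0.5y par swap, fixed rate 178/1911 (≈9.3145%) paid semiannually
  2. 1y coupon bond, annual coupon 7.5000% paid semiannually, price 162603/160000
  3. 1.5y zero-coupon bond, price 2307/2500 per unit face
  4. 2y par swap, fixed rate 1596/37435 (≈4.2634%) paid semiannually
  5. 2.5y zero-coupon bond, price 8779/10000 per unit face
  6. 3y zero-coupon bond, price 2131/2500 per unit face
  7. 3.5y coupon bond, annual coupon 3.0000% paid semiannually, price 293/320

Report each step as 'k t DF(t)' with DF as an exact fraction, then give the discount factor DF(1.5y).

1 1/2 1911/2000
2 1 189/200
3 3/2 2307/2500
4 2 4601/5000
5 5/2 8779/10000
6 3 2131/2500
7 7/2 2053/2500
DF(1.5y) = 2307/2500 ≈ 0.922800

step 1 [0.5y] swap r/2=89/1911: DF=(1 − 89/1911·(0))/(1+89/1911) = 1911/2000 ≈ 0.955500
step 2 [1y] bond c/2=3/80: DF=(162603/160000 − 3/80·(0.955500))/(1+3/80) = 189/200 ≈ 0.945000
step 3 [1.5y] zero: DF = P = 2307/2500 ≈ 0.922800
step 4 [2y] swap r/2=798/37435: DF=(1 − 798/37435·(0.955500+0.945000+0.922800))/(1+798/37435) = 4601/5000 ≈ 0.920200
step 5 [2.5y] zero: DF = P = 8779/10000 ≈ 0.877900
step 6 [3y] zero: DF = P = 2131/2500 ≈ 0.852400
step 7 [3.5y] bond c/2=3/200: DF=(293/320 − 3/200·(0.955500+0.945000+0.922800+0.920200+0.877900+0.852400))/(1+3/200) = 2053/2500 ≈ 0.821200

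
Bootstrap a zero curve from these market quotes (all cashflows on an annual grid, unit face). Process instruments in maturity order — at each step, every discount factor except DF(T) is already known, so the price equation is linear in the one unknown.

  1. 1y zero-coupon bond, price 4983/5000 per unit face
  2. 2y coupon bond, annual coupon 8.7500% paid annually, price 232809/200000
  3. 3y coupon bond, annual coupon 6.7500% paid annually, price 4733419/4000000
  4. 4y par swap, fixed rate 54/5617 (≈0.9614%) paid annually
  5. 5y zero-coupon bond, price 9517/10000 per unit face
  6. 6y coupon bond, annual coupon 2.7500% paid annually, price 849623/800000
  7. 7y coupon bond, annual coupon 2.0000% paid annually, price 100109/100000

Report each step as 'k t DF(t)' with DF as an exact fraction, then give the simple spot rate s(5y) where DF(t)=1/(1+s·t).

step 1 [1y] zero: DF = P = 4983/5000 ≈ 0.996600
step 2 [2y] bond c/1=7/80: DF=(232809/200000 − 7/80·(0.996600))/(1+7/80) = 4951/5000 ≈ 0.990200
step 3 [3y] bond c/1=27/400: DF=(4733419/4000000 − 27/400·(0.996600+0.990200))/(1+27/400) = 9829/10000 ≈ 0.982900
step 4 [4y] swap r/1=54/5617: DF=(1 − 54/5617·(0.996600+0.990200+0.982900))/(1+54/5617) = 4811/5000 ≈ 0.962200
step 5 [5y] zero: DF = P = 9517/10000 ≈ 0.951700
step 6 [6y] bond c/1=11/400: DF=(849623/800000 − 11/400·(0.996600+0.990200+0.982900+0.962200+0.951700))/(1+11/400) = 9029/10000 ≈ 0.902900
step 7 [7y] bond c/1=1/50: DF=(100109/100000 − 1/50·(0.996600+0.990200+0.982900+0.962200+0.951700+0.902900))/(1+1/50) = 217/250 ≈ 0.868000

1 1 4983/5000
2 2 4951/5000
3 3 9829/10000
4 4 4811/5000
5 5 9517/10000
6 6 9029/10000
7 7 217/250
s(5y) = (1/(9517/10000) − 1)/(5) = 483/47585 ≈ 1.0150%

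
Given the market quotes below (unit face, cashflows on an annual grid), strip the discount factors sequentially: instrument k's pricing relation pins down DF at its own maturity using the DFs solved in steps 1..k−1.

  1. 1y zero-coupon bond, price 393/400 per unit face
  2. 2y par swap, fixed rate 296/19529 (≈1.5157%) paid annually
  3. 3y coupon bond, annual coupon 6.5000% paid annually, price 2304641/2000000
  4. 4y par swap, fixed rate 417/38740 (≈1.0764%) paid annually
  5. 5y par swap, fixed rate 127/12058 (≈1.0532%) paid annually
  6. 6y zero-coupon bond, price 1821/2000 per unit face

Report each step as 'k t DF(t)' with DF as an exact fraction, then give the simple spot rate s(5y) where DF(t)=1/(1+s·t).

1 1 393/400
2 2 1213/1250
3 3 2407/2500
4 4 9583/10000
5 5 2373/2500
6 6 1821/2000
s(5y) = (1/(2373/2500) − 1)/(5) = 127/11865 ≈ 1.0704%

step 1 [1y] zero: DF = P = 393/400 ≈ 0.982500
step 2 [2y] swap r/1=296/19529: DF=(1 − 296/19529·(0.982500))/(1+296/19529) = 1213/1250 ≈ 0.970400
step 3 [3y] bond c/1=13/200: DF=(2304641/2000000 − 13/200·(0.982500+0.970400))/(1+13/200) = 2407/2500 ≈ 0.962800
step 4 [4y] swap r/1=417/38740: DF=(1 − 417/38740·(0.982500+0.970400+0.962800))/(1+417/38740) = 9583/10000 ≈ 0.958300
step 5 [5y] swap r/1=127/12058: DF=(1 − 127/12058·(0.982500+0.970400+0.962800+0.958300))/(1+127/12058) = 2373/2500 ≈ 0.949200
step 6 [6y] zero: DF = P = 1821/2000 ≈ 0.910500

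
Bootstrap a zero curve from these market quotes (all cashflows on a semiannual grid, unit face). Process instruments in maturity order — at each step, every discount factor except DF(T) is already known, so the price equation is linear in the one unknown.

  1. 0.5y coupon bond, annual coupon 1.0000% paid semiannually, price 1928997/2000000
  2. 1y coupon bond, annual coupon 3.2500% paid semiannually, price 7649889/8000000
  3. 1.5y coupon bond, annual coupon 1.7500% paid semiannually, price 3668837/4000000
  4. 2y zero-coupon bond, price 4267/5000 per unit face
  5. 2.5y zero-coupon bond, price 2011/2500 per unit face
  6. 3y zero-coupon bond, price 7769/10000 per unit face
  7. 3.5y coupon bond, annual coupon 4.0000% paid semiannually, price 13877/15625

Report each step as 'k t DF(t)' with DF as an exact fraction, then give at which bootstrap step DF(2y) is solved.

1 1/2 9597/10000
2 1 1157/1250
3 3/2 8929/10000
4 2 4267/5000
5 5/2 2011/2500
6 3 7769/10000
7 7/2 1537/2000
DF(2y) is solved at step 4

step 1 [0.5y] bond c/2=1/200: DF=(1928997/2000000 − 1/200·(0))/(1+1/200) = 9597/10000 ≈ 0.959700
step 2 [1y] bond c/2=13/800: DF=(7649889/8000000 − 13/800·(0.959700))/(1+13/800) = 1157/1250 ≈ 0.925600
step 3 [1.5y] bond c/2=7/800: DF=(3668837/4000000 − 7/800·(0.959700+0.925600))/(1+7/800) = 8929/10000 ≈ 0.892900
step 4 [2y] zero: DF = P = 4267/5000 ≈ 0.853400
step 5 [2.5y] zero: DF = P = 2011/2500 ≈ 0.804400
step 6 [3y] zero: DF = P = 7769/10000 ≈ 0.776900
step 7 [3.5y] bond c/2=1/50: DF=(13877/15625 − 1/50·(0.959700+0.925600+0.892900+0.853400+0.804400+0.776900))/(1+1/50) = 1537/2000 ≈ 0.768500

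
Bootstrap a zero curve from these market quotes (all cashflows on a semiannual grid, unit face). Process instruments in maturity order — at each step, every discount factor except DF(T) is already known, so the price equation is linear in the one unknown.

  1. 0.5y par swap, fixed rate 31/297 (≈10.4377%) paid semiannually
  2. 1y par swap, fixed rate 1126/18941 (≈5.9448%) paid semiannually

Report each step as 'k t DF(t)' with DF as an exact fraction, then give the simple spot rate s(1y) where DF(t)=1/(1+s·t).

1 1/2 594/625
2 1 9437/10000
s(1y) = (1/(9437/10000) − 1)/(1) = 563/9437 ≈ 5.9659%

step 1 [0.5y] swap r/2=31/594: DF=(1 − 31/594·(0))/(1+31/594) = 594/625 ≈ 0.950400
step 2 [1y] swap r/2=563/18941: DF=(1 − 563/18941·(0.950400))/(1+563/18941) = 9437/10000 ≈ 0.943700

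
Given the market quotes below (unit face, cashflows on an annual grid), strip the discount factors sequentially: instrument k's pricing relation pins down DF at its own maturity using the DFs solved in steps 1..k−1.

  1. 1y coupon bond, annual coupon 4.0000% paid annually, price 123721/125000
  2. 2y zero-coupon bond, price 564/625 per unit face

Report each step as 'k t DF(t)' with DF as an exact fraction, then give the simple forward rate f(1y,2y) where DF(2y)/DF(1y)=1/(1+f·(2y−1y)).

step 1 [1y] bond c/1=1/25: DF=(123721/125000 − 1/25·(0))/(1+1/25) = 9517/10000 ≈ 0.951700
step 2 [2y] zero: DF = P = 564/625 ≈ 0.902400

1 1 9517/10000
2 2 564/625
f(1y,2y) = ((9517/10000)/(564/625) − 1)/(1) = 493/9024 ≈ 5.4632%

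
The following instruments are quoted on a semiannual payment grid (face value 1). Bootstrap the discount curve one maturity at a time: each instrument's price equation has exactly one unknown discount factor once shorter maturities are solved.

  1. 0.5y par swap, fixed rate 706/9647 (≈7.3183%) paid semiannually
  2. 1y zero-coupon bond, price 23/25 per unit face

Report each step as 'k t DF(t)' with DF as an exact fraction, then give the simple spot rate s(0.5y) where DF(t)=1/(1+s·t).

step 1 [0.5y] swap r/2=353/9647: DF=(1 − 353/9647·(0))/(1+353/9647) = 9647/10000 ≈ 0.964700
step 2 [1y] zero: DF = P = 23/25 ≈ 0.920000

1 1/2 9647/10000
2 1 23/25
s(0.5y) = (1/(9647/10000) − 1)/(1/2) = 706/9647 ≈ 7.3183%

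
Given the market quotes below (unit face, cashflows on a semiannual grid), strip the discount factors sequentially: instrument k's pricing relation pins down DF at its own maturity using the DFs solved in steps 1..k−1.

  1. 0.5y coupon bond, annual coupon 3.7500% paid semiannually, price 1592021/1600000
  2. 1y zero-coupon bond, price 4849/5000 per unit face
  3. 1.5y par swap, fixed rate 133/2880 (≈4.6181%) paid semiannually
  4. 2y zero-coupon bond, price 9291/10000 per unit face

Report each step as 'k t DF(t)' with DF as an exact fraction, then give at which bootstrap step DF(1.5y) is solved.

step 1 [0.5y] bond c/2=3/160: DF=(1592021/1600000 − 3/160·(0))/(1+3/160) = 9767/10000 ≈ 0.976700
step 2 [1y] zero: DF = P = 4849/5000 ≈ 0.969800
step 3 [1.5y] swap r/2=133/5760: DF=(1 − 133/5760·(0.976700+0.969800))/(1+133/5760) = 1867/2000 ≈ 0.933500
step 4 [2y] zero: DF = P = 9291/10000 ≈ 0.929100

1 1/2 9767/10000
2 1 4849/5000
3 3/2 1867/2000
4 2 9291/10000
DF(1.5y) is solved at step 3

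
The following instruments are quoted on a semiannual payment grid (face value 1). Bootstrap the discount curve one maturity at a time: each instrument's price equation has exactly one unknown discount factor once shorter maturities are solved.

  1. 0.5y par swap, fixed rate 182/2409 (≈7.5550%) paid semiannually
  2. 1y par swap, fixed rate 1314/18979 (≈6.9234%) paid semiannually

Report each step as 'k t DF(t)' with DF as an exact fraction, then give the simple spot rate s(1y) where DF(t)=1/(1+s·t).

1 1/2 2409/2500
2 1 9343/10000
s(1y) = (1/(9343/10000) − 1)/(1) = 657/9343 ≈ 7.0320%

step 1 [0.5y] swap r/2=91/2409: DF=(1 − 91/2409·(0))/(1+91/2409) = 2409/2500 ≈ 0.963600
step 2 [1y] swap r/2=657/18979: DF=(1 − 657/18979·(0.963600))/(1+657/18979) = 9343/10000 ≈ 0.934300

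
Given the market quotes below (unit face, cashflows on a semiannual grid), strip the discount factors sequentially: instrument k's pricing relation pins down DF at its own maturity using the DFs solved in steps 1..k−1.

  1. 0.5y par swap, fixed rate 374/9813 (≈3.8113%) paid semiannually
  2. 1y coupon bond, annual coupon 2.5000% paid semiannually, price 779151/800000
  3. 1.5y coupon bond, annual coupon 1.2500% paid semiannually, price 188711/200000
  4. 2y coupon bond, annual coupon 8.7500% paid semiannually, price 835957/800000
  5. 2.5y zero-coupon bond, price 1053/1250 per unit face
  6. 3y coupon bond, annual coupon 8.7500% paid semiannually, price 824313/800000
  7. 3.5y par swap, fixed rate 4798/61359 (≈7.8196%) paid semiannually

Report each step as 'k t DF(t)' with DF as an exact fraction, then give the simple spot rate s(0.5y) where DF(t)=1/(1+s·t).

step 1 [0.5y] swap r/2=187/9813: DF=(1 − 187/9813·(0))/(1+187/9813) = 9813/10000 ≈ 0.981300
step 2 [1y] bond c/2=1/80: DF=(779151/800000 − 1/80·(0.981300))/(1+1/80) = 4749/5000 ≈ 0.949800
step 3 [1.5y] bond c/2=1/160: DF=(188711/200000 − 1/160·(0.981300+0.949800))/(1+1/160) = 9257/10000 ≈ 0.925700
step 4 [2y] bond c/2=7/160: DF=(835957/800000 − 7/160·(0.981300+0.949800+0.925700))/(1+7/160) = 4407/5000 ≈ 0.881400
step 5 [2.5y] zero: DF = P = 1053/1250 ≈ 0.842400
step 6 [3y] bond c/2=7/160: DF=(824313/800000 − 7/160·(0.981300+0.949800+0.925700+0.881400+0.842400))/(1+7/160) = 497/625 ≈ 0.795200
step 7 [3.5y] swap r/2=2399/61359: DF=(1 − 2399/61359·(0.981300+0.949800+0.925700+0.881400+0.842400+0.795200))/(1+2399/61359) = 7601/10000 ≈ 0.760100

1 1/2 9813/10000
2 1 4749/5000
3 3/2 9257/10000
4 2 4407/5000
5 5/2 1053/1250
6 3 497/625
7 7/2 7601/10000
s(0.5y) = (1/(9813/10000) − 1)/(1/2) = 374/9813 ≈ 3.8113%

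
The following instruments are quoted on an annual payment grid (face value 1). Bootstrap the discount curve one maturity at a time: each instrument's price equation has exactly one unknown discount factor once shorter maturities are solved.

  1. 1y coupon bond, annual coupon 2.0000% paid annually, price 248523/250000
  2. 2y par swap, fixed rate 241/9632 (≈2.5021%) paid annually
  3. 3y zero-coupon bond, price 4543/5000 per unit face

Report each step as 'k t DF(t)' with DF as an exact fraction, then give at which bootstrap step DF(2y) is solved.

step 1 [1y] bond c/1=1/50: DF=(248523/250000 − 1/50·(0))/(1+1/50) = 4873/5000 ≈ 0.974600
step 2 [2y] swap r/1=241/9632: DF=(1 − 241/9632·(0.974600))/(1+241/9632) = 4759/5000 ≈ 0.951800
step 3 [3y] zero: DF = P = 4543/5000 ≈ 0.908600

1 1 4873/5000
2 2 4759/5000
3 3 4543/5000
DF(2y) is solved at step 2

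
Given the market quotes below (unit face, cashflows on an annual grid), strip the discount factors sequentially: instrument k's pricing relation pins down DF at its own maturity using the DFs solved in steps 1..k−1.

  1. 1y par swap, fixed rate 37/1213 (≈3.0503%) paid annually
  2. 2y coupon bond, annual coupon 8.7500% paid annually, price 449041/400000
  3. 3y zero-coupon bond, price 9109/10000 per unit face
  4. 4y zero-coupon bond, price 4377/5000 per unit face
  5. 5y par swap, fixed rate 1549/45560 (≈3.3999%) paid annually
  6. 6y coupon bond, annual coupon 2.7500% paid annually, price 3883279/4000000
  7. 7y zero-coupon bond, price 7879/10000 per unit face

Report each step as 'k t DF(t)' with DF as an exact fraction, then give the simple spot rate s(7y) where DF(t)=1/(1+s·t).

1 1 1213/1250
2 2 4771/5000
3 3 9109/10000
4 4 4377/5000
5 5 8451/10000
6 6 8229/10000
7 7 7879/10000
s(7y) = (1/(7879/10000) − 1)/(7) = 303/7879 ≈ 3.8457%

step 1 [1y] swap r/1=37/1213: DF=(1 − 37/1213·(0))/(1+37/1213) = 1213/1250 ≈ 0.970400
step 2 [2y] bond c/1=7/80: DF=(449041/400000 − 7/80·(0.970400))/(1+7/80) = 4771/5000 ≈ 0.954200
step 3 [3y] zero: DF = P = 9109/10000 ≈ 0.910900
step 4 [4y] zero: DF = P = 4377/5000 ≈ 0.875400
step 5 [5y] swap r/1=1549/45560: DF=(1 − 1549/45560·(0.970400+0.954200+0.910900+0.875400))/(1+1549/45560) = 8451/10000 ≈ 0.845100
step 6 [6y] bond c/1=11/400: DF=(3883279/4000000 − 11/400·(0.970400+0.954200+0.910900+0.875400+0.845100))/(1+11/400) = 8229/10000 ≈ 0.822900
step 7 [7y] zero: DF = P = 7879/10000 ≈ 0.787900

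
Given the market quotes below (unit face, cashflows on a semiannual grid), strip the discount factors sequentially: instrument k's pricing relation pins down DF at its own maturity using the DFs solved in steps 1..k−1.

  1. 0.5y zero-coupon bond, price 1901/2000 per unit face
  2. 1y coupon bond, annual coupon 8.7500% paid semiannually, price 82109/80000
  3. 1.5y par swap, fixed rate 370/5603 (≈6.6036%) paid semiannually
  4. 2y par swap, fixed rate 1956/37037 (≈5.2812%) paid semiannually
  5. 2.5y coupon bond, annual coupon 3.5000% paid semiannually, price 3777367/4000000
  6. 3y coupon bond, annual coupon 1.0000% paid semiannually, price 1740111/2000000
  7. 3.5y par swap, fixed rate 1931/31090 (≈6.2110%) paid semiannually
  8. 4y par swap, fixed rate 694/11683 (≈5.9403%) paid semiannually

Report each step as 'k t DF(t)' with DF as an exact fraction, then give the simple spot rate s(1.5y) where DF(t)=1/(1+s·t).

step 1 [0.5y] zero: DF = P = 1901/2000 ≈ 0.950500
step 2 [1y] bond c/2=7/160: DF=(82109/80000 − 7/160·(0.950500))/(1+7/160) = 1887/2000 ≈ 0.943500
step 3 [1.5y] swap r/2=185/5603: DF=(1 − 185/5603·(0.950500+0.943500))/(1+185/5603) = 363/400 ≈ 0.907500
step 4 [2y] swap r/2=978/37037: DF=(1 − 978/37037·(0.950500+0.943500+0.907500))/(1+978/37037) = 4511/5000 ≈ 0.902200
step 5 [2.5y] bond c/2=7/400: DF=(3777367/4000000 − 7/400·(0.950500+0.943500+0.907500+0.902200))/(1+7/400) = 2161/2500 ≈ 0.864400
step 6 [3y] bond c/2=1/200: DF=(1740111/2000000 − 1/200·(0.950500+0.943500+0.907500+0.902200+0.864400))/(1+1/200) = 843/1000 ≈ 0.843000
step 7 [3.5y] swap r/2=1931/62180: DF=(1 − 1931/62180·(0.950500+0.943500+0.907500+0.902200+0.864400+0.843000))/(1+1931/62180) = 8069/10000 ≈ 0.806900
step 8 [4y] swap r/2=347/11683: DF=(1 − 347/11683·(0.950500+0.943500+0.907500+0.902200+0.864400+0.843000+0.806900))/(1+347/11683) = 3959/5000 ≈ 0.791800

1 1/2 1901/2000
2 1 1887/2000
3 3/2 363/400
4 2 4511/5000
5 5/2 2161/2500
6 3 843/1000
7 7/2 8069/10000
8 4 3959/5000
s(1.5y) = (1/(363/400) − 1)/(3/2) = 74/1089 ≈ 6.7952%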